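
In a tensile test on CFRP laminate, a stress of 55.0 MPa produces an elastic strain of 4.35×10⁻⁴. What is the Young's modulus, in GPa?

126 GPa

E = σ/ε = 55.0 MPa / 4.35×10⁻⁴ = 126400 MPa = 126 GPa.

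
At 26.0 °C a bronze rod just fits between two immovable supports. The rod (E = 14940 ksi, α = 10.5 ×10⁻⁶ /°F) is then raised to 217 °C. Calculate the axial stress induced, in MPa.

372 MPa

E = 14940 ksi = 103.0 GPa.
α = 10.5×10⁻⁶/°F × 9/5 = 18.9×10⁻⁶/K.
ΔT = 191.0 K. Constrained thermal stress σ = E·α·ΔT = 103.0×10³ MPa × 18.9×10⁻⁶ × 191.0 = 372 MPa (compressive).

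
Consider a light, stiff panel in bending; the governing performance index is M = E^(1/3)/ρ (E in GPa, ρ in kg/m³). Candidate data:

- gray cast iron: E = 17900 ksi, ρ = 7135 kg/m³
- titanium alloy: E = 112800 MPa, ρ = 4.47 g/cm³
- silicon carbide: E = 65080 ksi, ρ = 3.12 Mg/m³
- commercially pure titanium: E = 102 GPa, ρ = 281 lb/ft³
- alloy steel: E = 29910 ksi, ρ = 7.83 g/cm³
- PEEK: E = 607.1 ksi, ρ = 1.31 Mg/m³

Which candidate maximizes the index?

After converting to SI:
  gray cast iron: E = 123.4 GPa, ρ = 7135 kg/m³
  titanium alloy: E = 112.8 GPa, ρ = 4470 kg/m³
  silicon carbide: E = 448.7 GPa, ρ = 3120 kg/m³
  commercially pure titanium: E = 102.0 GPa, ρ = 4501 kg/m³
  alloy steel: E = 206.2 GPa, ρ = 7830 kg/m³
  PEEK: E = 4.186 GPa, ρ = 1310 kg/m³
  silicon carbide: M = 2.45×10⁻³
  PEEK: M = 1.23×10⁻³
  titanium alloy: M = 1.08×10⁻³
  commercially pure titanium: M = 1.04×10⁻³
  alloy steel: M = 0.755×10⁻³
  gray cast iron: M = 0.698×10⁻³
Silicon carbide has the largest M.

silicon carbide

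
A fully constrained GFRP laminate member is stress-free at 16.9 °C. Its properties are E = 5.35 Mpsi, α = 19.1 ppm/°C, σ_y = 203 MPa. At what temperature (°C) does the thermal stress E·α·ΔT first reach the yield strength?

E = 5.35 Mpsi = 36.89 GPa.
E·α·ΔT = 203.0 MPa ⇒ ΔT = 203.0 / (36.89×10³ × 19.1×10⁻⁶) = 288.1 K.
T = 16.9 + 288.1 = 305.0 °C.

305 °C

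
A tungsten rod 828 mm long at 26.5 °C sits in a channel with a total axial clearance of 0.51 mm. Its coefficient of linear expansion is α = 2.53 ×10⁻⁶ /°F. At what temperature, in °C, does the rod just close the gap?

α = 2.53×10⁻⁶/°F × 9/5 = 4.55×10⁻⁶/K.
α·L₀·ΔT = 0.51 mm ⇒ ΔT = 0.51 / (4.55×10⁻⁶ × 828.0) = 135.3 K.
T = 26.5 + 135.3 = 161.8 °C.

162 °C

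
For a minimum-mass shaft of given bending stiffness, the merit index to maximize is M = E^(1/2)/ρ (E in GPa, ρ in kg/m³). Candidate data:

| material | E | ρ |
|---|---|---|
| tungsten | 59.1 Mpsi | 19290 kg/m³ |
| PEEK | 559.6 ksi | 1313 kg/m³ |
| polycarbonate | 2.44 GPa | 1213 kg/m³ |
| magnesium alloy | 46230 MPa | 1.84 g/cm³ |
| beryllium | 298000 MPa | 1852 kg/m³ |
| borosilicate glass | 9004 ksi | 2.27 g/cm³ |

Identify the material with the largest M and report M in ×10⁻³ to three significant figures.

beryllium, M = 9.32×10⁻³

Convert each candidate to consistent units, then evaluate M:
  tungsten: E = 407.5 GPa, ρ = 19290 kg/m³
  PEEK: E = 3.858 GPa, ρ = 1313 kg/m³
  polycarbonate: E = 2.440 GPa, ρ = 1213 kg/m³
  magnesium alloy: E = 46.23 GPa, ρ = 1840 kg/m³
  beryllium: E = 298.0 GPa, ρ = 1852 kg/m³
  borosilicate glass: E = 62.08 GPa, ρ = 2270 kg/m³
  beryllium: M = 9.32×10⁻³
  magnesium alloy: M = 3.70×10⁻³
  borosilicate glass: M = 3.47×10⁻³
  PEEK: M = 1.50×10⁻³
  polycarbonate: M = 1.29×10⁻³
  tungsten: M = 1.05×10⁻³
Beryllium has the largest M.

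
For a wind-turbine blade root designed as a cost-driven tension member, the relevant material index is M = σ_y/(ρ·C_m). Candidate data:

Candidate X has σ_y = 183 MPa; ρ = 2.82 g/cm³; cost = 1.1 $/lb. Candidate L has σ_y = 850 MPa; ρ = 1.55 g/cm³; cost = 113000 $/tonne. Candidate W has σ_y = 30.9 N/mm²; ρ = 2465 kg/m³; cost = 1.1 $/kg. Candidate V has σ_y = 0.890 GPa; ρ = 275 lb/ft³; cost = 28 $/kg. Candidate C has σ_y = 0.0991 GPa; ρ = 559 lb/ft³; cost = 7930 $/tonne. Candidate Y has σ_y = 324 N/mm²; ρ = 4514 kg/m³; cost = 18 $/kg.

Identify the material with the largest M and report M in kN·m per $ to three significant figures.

Convert each candidate to consistent units, then evaluate M:
  candidate X: σ_y = 183.0 MPa, ρ = 2820 kg/m³, cost = 2.425 $/kg
  candidate L: σ_y = 850.0 MPa, ρ = 1550 kg/m³, cost = 113.0 $/kg
  candidate W: σ_y = 30.90 MPa, ρ = 2465 kg/m³, cost = 1.100 $/kg
  candidate V: σ_y = 890.0 MPa, ρ = 4405 kg/m³, cost = 28.00 $/kg
  candidate C: σ_y = 99.10 MPa, ρ = 8954 kg/m³, cost = 7.930 $/kg
  candidate Y: σ_y = 324.0 MPa, ρ = 4514 kg/m³, cost = 18.00 $/kg
  candidate X: M = 26.8 kN·m per $
  candidate W: M = 11.4 kN·m per $
  candidate V: M = 7.22 kN·m per $
  candidate L: M = 4.85 kN·m per $
  candidate Y: M = 3.99 kN·m per $
  candidate C: M = 1.40 kN·m per $
Candidate X ranks first.

candidate X, M = 26.8 kN·m per $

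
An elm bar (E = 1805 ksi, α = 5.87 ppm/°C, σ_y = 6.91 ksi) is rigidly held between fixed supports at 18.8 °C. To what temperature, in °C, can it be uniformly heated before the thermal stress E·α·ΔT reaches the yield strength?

671 °C

E = 1805 ksi = 12.45 GPa.
σ_y = 6.91 ksi = 47.64 MPa.
E·α·ΔT = 47.64 MPa ⇒ ΔT = 47.64 / (12.45×10³ × 5.87×10⁻⁶) = 652.2 K.
T = 18.8 + 652.2 = 671.0 °C.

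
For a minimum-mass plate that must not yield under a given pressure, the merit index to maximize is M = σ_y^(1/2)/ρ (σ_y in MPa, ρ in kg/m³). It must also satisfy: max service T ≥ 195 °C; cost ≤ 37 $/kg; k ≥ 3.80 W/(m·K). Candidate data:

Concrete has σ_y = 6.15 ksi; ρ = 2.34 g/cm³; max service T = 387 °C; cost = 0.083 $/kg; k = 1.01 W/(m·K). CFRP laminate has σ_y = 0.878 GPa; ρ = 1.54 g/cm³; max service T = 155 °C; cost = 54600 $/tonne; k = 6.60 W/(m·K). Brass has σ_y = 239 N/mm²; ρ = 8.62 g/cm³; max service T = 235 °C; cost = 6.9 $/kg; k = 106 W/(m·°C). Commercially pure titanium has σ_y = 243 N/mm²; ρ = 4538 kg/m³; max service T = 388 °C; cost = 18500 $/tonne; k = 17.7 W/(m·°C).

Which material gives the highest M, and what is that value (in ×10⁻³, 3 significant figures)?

Screen on constraints: max service T ≥ 195 °C; cost ≤ 37 $/kg; k ≥ 3.80 W/(m·K). Survivors: brass, commercially pure titanium.
In SI units:
  brass: σ_y = 239.0 MPa, ρ = 8620 kg/m³
  commercially pure titanium: σ_y = 243.0 MPa, ρ = 4538 kg/m³
  commercially pure titanium: M = 3.44×10⁻³
  brass: M = 1.79×10⁻³
Commercially pure titanium ranks first.

commercially pure titanium, M = 3.44×10⁻³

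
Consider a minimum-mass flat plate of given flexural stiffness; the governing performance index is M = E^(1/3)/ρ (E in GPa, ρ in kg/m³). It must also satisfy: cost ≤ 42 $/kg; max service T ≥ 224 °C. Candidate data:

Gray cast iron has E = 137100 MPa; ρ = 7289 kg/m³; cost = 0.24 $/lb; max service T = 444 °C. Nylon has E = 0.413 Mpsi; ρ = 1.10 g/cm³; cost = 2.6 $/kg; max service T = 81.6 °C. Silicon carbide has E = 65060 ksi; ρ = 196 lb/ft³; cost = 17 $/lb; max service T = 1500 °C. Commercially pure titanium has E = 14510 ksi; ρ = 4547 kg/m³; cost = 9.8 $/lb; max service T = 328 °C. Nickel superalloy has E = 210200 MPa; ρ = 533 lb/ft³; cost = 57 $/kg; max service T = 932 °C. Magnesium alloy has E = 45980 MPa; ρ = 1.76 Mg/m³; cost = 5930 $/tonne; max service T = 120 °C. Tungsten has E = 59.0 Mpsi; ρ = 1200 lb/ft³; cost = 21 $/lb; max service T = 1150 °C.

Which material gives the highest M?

Screen on constraints: cost ≤ 42 $/kg; max service T ≥ 224 °C. Survivors: gray cast iron, silicon carbide, commercially pure titanium.
In SI units:
  gray cast iron: E = 137.1 GPa, ρ = 7289 kg/m³
  silicon carbide: E = 448.6 GPa, ρ = 3140 kg/m³
  commercially pure titanium: E = 100.0 GPa, ρ = 4547 kg/m³
  silicon carbide: M = 2.44×10⁻³
  commercially pure titanium: M = 1.02×10⁻³
  gray cast iron: M = 0.707×10⁻³
Silicon carbide ranks first.

silicon carbide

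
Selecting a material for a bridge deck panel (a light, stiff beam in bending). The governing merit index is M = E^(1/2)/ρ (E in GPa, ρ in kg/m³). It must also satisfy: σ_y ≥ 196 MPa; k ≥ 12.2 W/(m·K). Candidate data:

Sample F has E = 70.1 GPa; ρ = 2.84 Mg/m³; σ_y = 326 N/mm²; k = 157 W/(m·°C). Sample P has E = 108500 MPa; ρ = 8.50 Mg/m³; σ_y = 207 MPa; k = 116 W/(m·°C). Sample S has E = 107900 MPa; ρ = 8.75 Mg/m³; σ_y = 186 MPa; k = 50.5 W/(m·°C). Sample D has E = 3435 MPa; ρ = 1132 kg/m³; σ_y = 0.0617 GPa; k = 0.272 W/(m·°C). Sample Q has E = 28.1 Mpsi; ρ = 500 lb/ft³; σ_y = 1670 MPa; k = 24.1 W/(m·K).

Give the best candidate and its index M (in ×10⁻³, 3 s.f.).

sample F, M = 2.95×10⁻³

Screen on constraints: σ_y ≥ 196 MPa; k ≥ 12.2 W/(m·K). Survivors: sample F, sample P, sample Q.
Convert each candidate to consistent units, then evaluate M:
  sample F: E = 70.10 GPa, ρ = 2840 kg/m³
  sample P: E = 108.5 GPa, ρ = 8500 kg/m³
  sample Q: E = 193.7 GPa, ρ = 8009 kg/m³
  sample F: M = 2.95×10⁻³
  sample Q: M = 1.74×10⁻³
  sample P: M = 1.23×10⁻³
The maximum is for sample F.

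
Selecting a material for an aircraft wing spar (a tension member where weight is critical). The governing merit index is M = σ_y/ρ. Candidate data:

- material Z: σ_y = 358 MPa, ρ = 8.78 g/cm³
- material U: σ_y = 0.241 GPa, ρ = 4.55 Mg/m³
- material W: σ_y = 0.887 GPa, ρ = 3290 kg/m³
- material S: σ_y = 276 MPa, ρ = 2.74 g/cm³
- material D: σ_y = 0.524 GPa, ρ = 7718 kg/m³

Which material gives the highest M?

material W

Normalizing units and computing the index:
  material Z: σ_y = 358.0 MPa, ρ = 8780 kg/m³
  material U: σ_y = 241.0 MPa, ρ = 4550 kg/m³
  material W: σ_y = 887.0 MPa, ρ = 3290 kg/m³
  material S: σ_y = 276.0 MPa, ρ = 2740 kg/m³
  material D: σ_y = 524.0 MPa, ρ = 7718 kg/m³
  material W: M = 270 kN·m/kg
  material S: M = 101 kN·m/kg
  material D: M = 67.9 kN·m/kg
  material U: M = 53.0 kN·m/kg
  material Z: M = 40.8 kN·m/kg
Material W has the largest M.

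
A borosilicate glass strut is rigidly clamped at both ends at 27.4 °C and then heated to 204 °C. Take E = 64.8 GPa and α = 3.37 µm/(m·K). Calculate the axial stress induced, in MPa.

38.6 MPa

ΔT = 176.6 K. Constrained thermal stress σ = E·α·ΔT = 64.80×10³ MPa × 3.37×10⁻⁶ × 176.6 = 38.6 MPa (compressive).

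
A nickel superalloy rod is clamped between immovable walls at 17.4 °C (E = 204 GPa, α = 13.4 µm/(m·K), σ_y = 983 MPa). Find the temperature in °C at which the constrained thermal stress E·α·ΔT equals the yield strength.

377 °C

E·α·ΔT = 983.0 MPa ⇒ ΔT = 983.0 / (204.0×10³ × 13.4×10⁻⁶) = 359.6 K.
T = 17.4 + 359.6 = 377.0 °C.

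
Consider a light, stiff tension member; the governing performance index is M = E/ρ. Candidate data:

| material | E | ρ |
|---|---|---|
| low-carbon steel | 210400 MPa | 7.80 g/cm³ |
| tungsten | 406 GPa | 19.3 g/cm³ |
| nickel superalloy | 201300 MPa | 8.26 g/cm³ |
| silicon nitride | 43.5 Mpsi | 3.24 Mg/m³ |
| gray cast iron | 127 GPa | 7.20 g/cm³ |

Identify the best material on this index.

Putting every candidate on a common basis:
  low-carbon steel: E = 210.4 GPa, ρ = 7800 kg/m³
  tungsten: E = 406.0 GPa, ρ = 19300 kg/m³
  nickel superalloy: E = 201.3 GPa, ρ = 8260 kg/m³
  silicon nitride: E = 299.9 GPa, ρ = 3240 kg/m³
  gray cast iron: E = 127.0 GPa, ρ = 7200 kg/m³
  silicon nitride: M = 92.6 MN·m/kg
  low-carbon steel: M = 27.0 MN·m/kg
  nickel superalloy: M = 24.4 MN·m/kg
  tungsten: M = 21.0 MN·m/kg
  gray cast iron: M = 17.6 MN·m/kg
Silicon nitride has the largest M.

silicon nitride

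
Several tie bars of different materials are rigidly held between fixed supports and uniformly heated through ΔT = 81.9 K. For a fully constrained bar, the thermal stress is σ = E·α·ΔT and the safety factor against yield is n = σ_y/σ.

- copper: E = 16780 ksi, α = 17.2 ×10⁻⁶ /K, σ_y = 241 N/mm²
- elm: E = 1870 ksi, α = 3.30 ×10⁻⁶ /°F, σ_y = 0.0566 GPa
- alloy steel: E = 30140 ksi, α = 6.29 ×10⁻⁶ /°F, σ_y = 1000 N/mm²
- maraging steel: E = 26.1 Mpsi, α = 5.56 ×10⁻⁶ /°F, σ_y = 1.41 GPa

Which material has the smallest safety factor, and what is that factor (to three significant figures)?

In consistent units (E in GPa, α in ×10⁻⁶/K, σ_y in MPa):
  copper: E = 115.7, α = 17.2, σ_y = 241.0 → σ = 163 MPa, n = 1.48
  elm: E = 12.89, α = 5.94, σ_y = 56.60 → σ = 6.27 MPa, n = 9.02
  alloy steel: E = 207.8, α = 11.3, σ_y = 1000 → σ = 193 MPa, n = 5.19
  maraging steel: E = 180.0, α = 10.0, σ_y = 1410 → σ = 147 MPa, n = 9.56
The minimum is copper at n = 1.48.

copper, n = 1.48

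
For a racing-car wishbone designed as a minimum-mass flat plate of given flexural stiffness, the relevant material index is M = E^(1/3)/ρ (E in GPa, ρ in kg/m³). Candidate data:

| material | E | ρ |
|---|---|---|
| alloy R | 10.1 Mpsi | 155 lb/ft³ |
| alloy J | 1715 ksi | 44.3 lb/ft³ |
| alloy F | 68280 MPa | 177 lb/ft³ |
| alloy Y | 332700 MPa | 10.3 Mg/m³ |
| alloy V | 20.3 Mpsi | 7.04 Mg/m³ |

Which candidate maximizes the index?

alloy J

After converting to SI:
  alloy R: E = 69.64 GPa, ρ = 2483 kg/m³
  alloy J: E = 11.82 GPa, ρ = 709.6 kg/m³
  alloy F: E = 68.28 GPa, ρ = 2835 kg/m³
  alloy Y: E = 332.7 GPa, ρ = 10300 kg/m³
  alloy V: E = 140.0 GPa, ρ = 7040 kg/m³
  alloy J: M = 3.21×10⁻³
  alloy R: M = 1.66×10⁻³
  alloy F: M = 1.44×10⁻³
  alloy V: M = 0.738×10⁻³
  alloy Y: M = 0.673×10⁻³
Alloy J has the largest M.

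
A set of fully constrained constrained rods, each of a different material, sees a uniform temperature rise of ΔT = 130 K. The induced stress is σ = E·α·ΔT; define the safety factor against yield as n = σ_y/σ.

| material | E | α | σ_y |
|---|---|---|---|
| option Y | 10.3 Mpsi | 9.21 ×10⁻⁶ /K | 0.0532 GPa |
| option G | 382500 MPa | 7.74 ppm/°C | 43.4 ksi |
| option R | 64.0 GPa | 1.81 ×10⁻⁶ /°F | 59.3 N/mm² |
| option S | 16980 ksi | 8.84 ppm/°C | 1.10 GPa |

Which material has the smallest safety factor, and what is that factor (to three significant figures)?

option Y, n = 0.626

With everything in SI (GPa, ×10⁻⁶/K, MPa):
  option Y: E = 71.02, α = 9.21, σ_y = 53.20 → σ = 85.0 MPa, n = 0.626
  option G: E = 382.5, α = 7.74, σ_y = 299.2 → σ = 385 MPa, n = 0.777
  option R: E = 64.00, α = 3.26, σ_y = 59.30 → σ = 27.1 MPa, n = 2.19
  option S: E = 117.1, α = 8.84, σ_y = 1100 → σ = 135 MPa, n = 8.18
Option Y has the lowest safety factor, n = 0.626.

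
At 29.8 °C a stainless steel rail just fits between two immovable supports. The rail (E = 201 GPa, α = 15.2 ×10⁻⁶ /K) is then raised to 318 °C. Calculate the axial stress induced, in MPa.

ΔT = 288.2 K. Constrained thermal stress σ = E·α·ΔT = 201.0×10³ MPa × 15.2×10⁻⁶ × 288.2 = 881 MPa (compressive).

881 MPa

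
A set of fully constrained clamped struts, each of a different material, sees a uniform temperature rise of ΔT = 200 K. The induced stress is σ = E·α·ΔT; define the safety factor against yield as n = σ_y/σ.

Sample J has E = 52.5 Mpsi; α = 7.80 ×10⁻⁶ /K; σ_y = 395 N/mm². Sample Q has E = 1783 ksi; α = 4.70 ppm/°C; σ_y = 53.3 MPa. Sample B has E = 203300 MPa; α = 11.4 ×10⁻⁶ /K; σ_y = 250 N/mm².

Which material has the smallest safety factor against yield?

Converting E to GPa, α to ×10⁻⁶/K, σ_y to MPa, then σ and n for each:
  sample J: E = 362.0, α = 7.80, σ_y = 395.0 → σ = 565 MPa, n = 0.700
  sample Q: E = 12.29, α = 4.70, σ_y = 53.30 → σ = 11.6 MPa, n = 4.61
  sample B: E = 203.3, α = 11.4, σ_y = 250.0 → σ = 464 MPa, n = 0.539
The minimum is sample B at n = 0.539.

sample B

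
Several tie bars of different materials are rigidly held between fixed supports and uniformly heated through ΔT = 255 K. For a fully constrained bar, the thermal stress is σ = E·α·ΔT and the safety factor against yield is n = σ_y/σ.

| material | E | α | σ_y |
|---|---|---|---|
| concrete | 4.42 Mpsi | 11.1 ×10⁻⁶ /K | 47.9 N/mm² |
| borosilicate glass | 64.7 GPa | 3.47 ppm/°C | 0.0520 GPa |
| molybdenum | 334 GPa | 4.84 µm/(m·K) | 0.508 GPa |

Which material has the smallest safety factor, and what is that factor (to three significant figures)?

concrete, n = 0.555

With everything in SI (GPa, ×10⁻⁶/K, MPa):
  concrete: E = 30.47, α = 11.1, σ_y = 47.90 → σ = 86.3 MPa, n = 0.555
  borosilicate glass: E = 64.70, α = 3.47, σ_y = 52.00 → σ = 57.2 MPa, n = 0.908
  molybdenum: E = 334.0, α = 4.84, σ_y = 508.0 → σ = 412 MPa, n = 1.23
Smallest n: concrete with n = 0.555.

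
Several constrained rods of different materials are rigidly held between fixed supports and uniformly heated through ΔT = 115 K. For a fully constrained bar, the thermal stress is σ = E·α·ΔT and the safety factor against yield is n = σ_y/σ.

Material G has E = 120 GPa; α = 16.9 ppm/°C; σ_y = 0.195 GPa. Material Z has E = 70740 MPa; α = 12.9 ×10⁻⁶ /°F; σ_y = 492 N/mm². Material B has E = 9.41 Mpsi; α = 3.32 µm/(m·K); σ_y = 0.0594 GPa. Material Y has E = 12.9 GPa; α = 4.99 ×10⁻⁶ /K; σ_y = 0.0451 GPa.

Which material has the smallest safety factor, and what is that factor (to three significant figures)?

material G, n = 0.836

With everything in SI (GPa, ×10⁻⁶/K, MPa):
  material G: E = 120.0, α = 16.9, σ_y = 195.0 → σ = 233 MPa, n = 0.836
  material Z: E = 70.74, α = 23.2, σ_y = 492.0 → σ = 189 MPa, n = 2.60
  material B: E = 64.88, α = 3.32, σ_y = 59.40 → σ = 24.8 MPa, n = 2.40
  material Y: E = 12.90, α = 4.99, σ_y = 45.10 → σ = 7.40 MPa, n = 6.09
Smallest n: material G with n = 0.836.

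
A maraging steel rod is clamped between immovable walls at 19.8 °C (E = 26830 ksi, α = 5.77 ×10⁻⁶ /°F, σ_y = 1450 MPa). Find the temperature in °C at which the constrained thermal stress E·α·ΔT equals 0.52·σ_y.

E = 26830 ksi = 185.0 GPa.
α = 5.77×10⁻⁶/°F × 9/5 = 10.4×10⁻⁶/K.
E·α·ΔT = 754.0 MPa ⇒ ΔT = 754.0 / (185.0×10³ × 10.4×10⁻⁶) = 392.4 K.
T = 19.8 + 392.4 = 412.2 °C.

412 °C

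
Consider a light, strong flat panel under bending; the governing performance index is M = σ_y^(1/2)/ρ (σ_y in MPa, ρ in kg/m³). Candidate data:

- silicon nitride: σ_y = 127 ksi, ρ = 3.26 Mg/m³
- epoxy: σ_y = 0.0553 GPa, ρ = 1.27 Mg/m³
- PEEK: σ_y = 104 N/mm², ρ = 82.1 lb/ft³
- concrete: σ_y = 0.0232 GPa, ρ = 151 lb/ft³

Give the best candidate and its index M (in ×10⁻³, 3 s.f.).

silicon nitride, M = 9.08×10⁻³

After converting to SI:
  silicon nitride: σ_y = 875.6 MPa, ρ = 3260 kg/m³
  epoxy: σ_y = 55.30 MPa, ρ = 1270 kg/m³
  PEEK: σ_y = 104.0 MPa, ρ = 1315 kg/m³
  concrete: σ_y = 23.20 MPa, ρ = 2419 kg/m³
  silicon nitride: M = 9.08×10⁻³
  PEEK: M = 7.75×10⁻³
  epoxy: M = 5.86×10⁻³
  concrete: M = 1.99×10⁻³
Highest index: silicon nitride.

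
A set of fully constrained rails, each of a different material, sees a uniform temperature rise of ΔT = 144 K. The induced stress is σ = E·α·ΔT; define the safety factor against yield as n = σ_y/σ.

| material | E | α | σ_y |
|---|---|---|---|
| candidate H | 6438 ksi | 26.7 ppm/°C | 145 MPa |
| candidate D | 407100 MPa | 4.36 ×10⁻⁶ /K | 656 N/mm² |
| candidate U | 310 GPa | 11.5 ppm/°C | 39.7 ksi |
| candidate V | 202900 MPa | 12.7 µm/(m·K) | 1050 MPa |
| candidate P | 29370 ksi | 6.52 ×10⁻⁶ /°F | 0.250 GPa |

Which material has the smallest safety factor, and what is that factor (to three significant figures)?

candidate U, n = 0.533

In consistent units (E in GPa, α in ×10⁻⁶/K, σ_y in MPa):
  candidate H: E = 44.39, α = 26.7, σ_y = 145.0 → σ = 171 MPa, n = 0.850
  candidate D: E = 407.1, α = 4.36, σ_y = 656.0 → σ = 256 MPa, n = 2.57
  candidate U: E = 310.0, α = 11.5, σ_y = 273.7 → σ = 513 MPa, n = 0.533
  candidate V: E = 202.9, α = 12.7, σ_y = 1050 → σ = 371 MPa, n = 2.83
  candidate P: E = 202.5, α = 11.7, σ_y = 250.0 → σ = 342 MPa, n = 0.731
Candidate U has the lowest safety factor, n = 0.533.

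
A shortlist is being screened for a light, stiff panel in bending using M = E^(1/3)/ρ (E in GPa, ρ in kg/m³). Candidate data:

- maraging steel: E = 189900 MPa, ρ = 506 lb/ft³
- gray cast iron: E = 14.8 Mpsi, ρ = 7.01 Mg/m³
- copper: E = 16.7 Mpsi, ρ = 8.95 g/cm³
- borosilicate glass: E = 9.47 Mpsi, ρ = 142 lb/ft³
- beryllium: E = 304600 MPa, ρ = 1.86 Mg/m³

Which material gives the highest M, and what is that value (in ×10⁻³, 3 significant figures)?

Putting every candidate on a common basis:
  maraging steel: E = 189.9 GPa, ρ = 8105 kg/m³
  gray cast iron: E = 102.0 GPa, ρ = 7010 kg/m³
  copper: E = 115.1 GPa, ρ = 8950 kg/m³
  borosilicate glass: E = 65.29 GPa, ρ = 2275 kg/m³
  beryllium: E = 304.6 GPa, ρ = 1860 kg/m³
  beryllium: M = 3.62×10⁻³
  borosilicate glass: M = 1.77×10⁻³
  maraging steel: M = 0.709×10⁻³
  gray cast iron: M = 0.667×10⁻³
  copper: M = 0.544×10⁻³
Beryllium has the largest M.

beryllium, M = 3.62×10⁻³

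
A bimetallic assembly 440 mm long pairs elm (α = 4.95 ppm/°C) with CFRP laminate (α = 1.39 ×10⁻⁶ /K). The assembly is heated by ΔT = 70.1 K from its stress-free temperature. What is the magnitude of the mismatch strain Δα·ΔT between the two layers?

Δα = |4.95 − 1.39|×10⁻⁶/K = 3.56×10⁻⁶/K.
Mismatch strain = Δα·ΔT = 3.56×10⁻⁶ × 70.1 = 2.50×10⁻⁴.

2.50×10⁻⁴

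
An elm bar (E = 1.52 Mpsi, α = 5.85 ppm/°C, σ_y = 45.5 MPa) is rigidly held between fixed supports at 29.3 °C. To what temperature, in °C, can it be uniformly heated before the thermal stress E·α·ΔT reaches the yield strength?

771 °C

E = 1.52 Mpsi = 10.48 GPa.
E·α·ΔT = 45.50 MPa ⇒ ΔT = 45.50 / (10.48×10³ × 5.85×10⁻⁶) = 742.2 K.
T = 29.3 + 742.2 = 771.5 °C.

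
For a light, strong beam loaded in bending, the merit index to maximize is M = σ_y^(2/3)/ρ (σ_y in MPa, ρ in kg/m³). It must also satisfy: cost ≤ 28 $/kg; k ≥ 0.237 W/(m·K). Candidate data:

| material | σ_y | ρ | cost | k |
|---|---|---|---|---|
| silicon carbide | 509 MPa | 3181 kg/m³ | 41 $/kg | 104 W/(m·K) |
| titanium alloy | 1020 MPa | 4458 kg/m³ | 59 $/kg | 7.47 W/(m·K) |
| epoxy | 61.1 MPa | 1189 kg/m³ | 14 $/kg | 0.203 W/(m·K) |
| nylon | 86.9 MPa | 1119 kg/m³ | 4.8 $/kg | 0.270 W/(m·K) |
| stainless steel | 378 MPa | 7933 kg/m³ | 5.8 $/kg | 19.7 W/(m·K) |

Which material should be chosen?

nylon

Screen on constraints: cost ≤ 28 $/kg; k ≥ 0.237 W/(m·K). Survivors: nylon, stainless steel.
Per-candidate index values:
  nylon: M = 17.5×10⁻³
  stainless steel: M = 6.59×10⁻³
Nylon ranks first.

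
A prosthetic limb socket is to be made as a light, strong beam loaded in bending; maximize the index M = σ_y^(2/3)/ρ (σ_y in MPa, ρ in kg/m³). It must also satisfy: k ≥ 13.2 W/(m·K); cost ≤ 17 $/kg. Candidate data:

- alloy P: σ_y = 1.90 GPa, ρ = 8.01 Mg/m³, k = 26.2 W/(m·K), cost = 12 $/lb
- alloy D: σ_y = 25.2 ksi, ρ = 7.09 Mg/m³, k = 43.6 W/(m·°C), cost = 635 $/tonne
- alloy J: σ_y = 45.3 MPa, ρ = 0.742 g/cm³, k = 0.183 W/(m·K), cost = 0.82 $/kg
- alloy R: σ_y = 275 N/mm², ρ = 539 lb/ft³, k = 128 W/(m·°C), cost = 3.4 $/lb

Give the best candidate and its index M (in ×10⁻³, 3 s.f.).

alloy R, M = 4.90×10⁻³

Screen on constraints: k ≥ 13.2 W/(m·K); cost ≤ 17 $/kg. Survivors: alloy D, alloy R.
Convert each candidate to consistent units, then evaluate M:
  alloy D: σ_y = 173.7 MPa, ρ = 7090 kg/m³
  alloy R: σ_y = 275.0 MPa, ρ = 8634 kg/m³
  alloy R: M = 4.90×10⁻³
  alloy D: M = 4.39×10⁻³
Alloy R has the largest M.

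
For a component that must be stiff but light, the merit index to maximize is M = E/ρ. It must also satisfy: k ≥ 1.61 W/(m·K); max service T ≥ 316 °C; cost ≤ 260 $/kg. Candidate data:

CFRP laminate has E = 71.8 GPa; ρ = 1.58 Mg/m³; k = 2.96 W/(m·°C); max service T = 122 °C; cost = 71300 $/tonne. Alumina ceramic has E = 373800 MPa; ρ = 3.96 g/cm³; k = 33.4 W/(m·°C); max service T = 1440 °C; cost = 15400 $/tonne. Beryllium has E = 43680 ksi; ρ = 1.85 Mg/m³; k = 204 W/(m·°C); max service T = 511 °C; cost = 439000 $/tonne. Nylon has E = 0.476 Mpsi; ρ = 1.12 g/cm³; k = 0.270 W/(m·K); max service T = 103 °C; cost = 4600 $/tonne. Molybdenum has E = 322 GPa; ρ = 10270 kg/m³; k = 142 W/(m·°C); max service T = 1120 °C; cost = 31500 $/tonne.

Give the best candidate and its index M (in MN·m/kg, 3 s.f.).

alumina ceramic, M = 94.4 MN·m/kg

Screen on constraints: k ≥ 1.61 W/(m·K); max service T ≥ 316 °C; cost ≤ 260 $/kg. Survivors: alumina ceramic, molybdenum.
Normalizing units and computing the index:
  alumina ceramic: E = 373.8 GPa, ρ = 3960 kg/m³
  molybdenum: E = 322.0 GPa, ρ = 10270 kg/m³
  alumina ceramic: M = 94.4 MN·m/kg
  molybdenum: M = 31.4 MN·m/kg
Alumina ceramic ranks first.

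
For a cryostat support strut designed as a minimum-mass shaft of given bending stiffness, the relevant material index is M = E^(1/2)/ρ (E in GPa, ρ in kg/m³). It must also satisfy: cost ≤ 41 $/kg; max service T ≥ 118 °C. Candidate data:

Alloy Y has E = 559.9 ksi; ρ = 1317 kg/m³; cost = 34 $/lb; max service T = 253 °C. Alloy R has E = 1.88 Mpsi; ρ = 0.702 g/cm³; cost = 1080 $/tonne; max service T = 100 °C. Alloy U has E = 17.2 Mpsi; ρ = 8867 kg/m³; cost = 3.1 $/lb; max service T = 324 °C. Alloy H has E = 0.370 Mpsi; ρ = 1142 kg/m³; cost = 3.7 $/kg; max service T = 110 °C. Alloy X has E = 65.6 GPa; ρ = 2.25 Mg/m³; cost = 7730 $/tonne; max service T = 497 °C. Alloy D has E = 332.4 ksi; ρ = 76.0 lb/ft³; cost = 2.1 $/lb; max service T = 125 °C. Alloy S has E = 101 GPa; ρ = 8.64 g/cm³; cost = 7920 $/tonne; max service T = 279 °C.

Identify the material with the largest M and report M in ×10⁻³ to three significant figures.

alloy X, M = 3.60×10⁻³

Screen on constraints: cost ≤ 41 $/kg; max service T ≥ 118 °C. Survivors: alloy U, alloy X, alloy D, alloy S.
In SI units:
  alloy U: E = 118.6 GPa, ρ = 8867 kg/m³
  alloy X: E = 65.60 GPa, ρ = 2250 kg/m³
  alloy D: E = 2.292 GPa, ρ = 1217 kg/m³
  alloy S: E = 101.0 GPa, ρ = 8640 kg/m³
  alloy X: M = 3.60×10⁻³
  alloy D: M = 1.24×10⁻³
  alloy U: M = 1.23×10⁻³
  alloy S: M = 1.16×10⁻³
Highest index: alloy X.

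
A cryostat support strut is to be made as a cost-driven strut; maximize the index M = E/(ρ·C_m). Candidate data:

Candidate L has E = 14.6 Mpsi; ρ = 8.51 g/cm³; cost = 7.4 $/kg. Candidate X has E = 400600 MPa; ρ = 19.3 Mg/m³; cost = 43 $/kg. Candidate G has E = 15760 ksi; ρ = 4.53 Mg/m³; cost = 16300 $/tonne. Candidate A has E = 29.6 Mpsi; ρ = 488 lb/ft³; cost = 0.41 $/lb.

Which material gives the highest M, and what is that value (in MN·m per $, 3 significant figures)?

candidate A, M = 28.9 MN·m per $

Normalizing units and computing the index:
  candidate L: E = 100.7 GPa, ρ = 8510 kg/m³, cost = 7.400 $/kg
  candidate X: E = 400.6 GPa, ρ = 19300 kg/m³, cost = 43.00 $/kg
  candidate G: E = 108.7 GPa, ρ = 4530 kg/m³, cost = 16.30 $/kg
  candidate A: E = 204.1 GPa, ρ = 7817 kg/m³, cost = 0.9039 $/kg
  candidate A: M = 28.9 MN·m per $
  candidate L: M = 1.60 MN·m per $
  candidate G: M = 1.47 MN·m per $
  candidate X: M = 0.483 MN·m per $
Candidate A has the largest M.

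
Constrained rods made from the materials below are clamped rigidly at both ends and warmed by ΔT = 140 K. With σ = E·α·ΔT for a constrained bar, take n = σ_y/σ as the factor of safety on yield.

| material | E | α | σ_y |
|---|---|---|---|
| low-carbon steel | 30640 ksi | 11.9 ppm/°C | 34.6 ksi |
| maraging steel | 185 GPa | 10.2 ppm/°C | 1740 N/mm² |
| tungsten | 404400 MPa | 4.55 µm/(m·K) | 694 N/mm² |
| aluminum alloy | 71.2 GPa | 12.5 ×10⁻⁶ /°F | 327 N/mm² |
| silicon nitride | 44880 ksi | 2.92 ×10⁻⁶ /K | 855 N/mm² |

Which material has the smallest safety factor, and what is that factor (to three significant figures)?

Converting E to GPa, α to ×10⁻⁶/K, σ_y to MPa, then σ and n for each:
  low-carbon steel: E = 211.3, α = 11.9, σ_y = 238.6 → σ = 352 MPa, n = 0.678
  maraging steel: E = 185.0, α = 10.2, σ_y = 1740 → σ = 264 MPa, n = 6.59
  tungsten: E = 404.4, α = 4.55, σ_y = 694.0 → σ = 258 MPa, n = 2.69
  aluminum alloy: E = 71.20, α = 22.5, σ_y = 327.0 → σ = 224 MPa, n = 1.46
  silicon nitride: E = 309.4, α = 2.92, σ_y = 855.0 → σ = 126 MPa, n = 6.76
Low-carbon steel has the lowest safety factor, n = 0.678.

low-carbon steel, n = 0.678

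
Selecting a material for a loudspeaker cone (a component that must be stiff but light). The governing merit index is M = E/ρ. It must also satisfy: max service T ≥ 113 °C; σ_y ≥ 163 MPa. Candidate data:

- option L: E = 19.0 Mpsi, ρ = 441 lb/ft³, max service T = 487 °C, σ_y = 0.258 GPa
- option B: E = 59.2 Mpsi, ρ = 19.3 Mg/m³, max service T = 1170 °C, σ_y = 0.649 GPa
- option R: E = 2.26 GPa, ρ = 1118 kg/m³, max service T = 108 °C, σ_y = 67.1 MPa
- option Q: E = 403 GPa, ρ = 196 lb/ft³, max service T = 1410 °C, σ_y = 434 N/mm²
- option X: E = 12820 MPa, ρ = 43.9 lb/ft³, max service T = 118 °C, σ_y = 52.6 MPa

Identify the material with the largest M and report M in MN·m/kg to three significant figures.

option Q, M = 128 MN·m/kg

Screen on constraints: max service T ≥ 113 °C; σ_y ≥ 163 MPa. Survivors: option L, option B, option Q.
In SI units:
  option L: E = 131.0 GPa, ρ = 7064 kg/m³
  option B: E = 408.2 GPa, ρ = 19300 kg/m³
  option Q: E = 403.0 GPa, ρ = 3140 kg/m³
  option Q: M = 128 MN·m/kg
  option B: M = 21.1 MN·m/kg
  option L: M = 18.5 MN·m/kg
Option Q ranks first.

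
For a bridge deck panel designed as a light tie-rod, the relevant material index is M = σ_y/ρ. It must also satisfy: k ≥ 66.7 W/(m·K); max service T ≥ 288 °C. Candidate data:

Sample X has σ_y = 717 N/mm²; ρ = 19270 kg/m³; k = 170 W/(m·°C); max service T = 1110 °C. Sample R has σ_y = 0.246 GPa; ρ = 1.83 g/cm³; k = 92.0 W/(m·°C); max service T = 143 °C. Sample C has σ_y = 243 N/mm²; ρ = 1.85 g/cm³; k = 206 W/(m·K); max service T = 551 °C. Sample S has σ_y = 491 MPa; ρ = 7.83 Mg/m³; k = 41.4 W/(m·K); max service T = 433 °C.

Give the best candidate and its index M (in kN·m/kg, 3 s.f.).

Screen on constraints: k ≥ 66.7 W/(m·K); max service T ≥ 288 °C. Survivors: sample X, sample C.
In SI units:
  sample X: σ_y = 717.0 MPa, ρ = 19270 kg/m³
  sample C: σ_y = 243.0 MPa, ρ = 1850 kg/m³
  sample C: M = 131 kN·m/kg
  sample X: M = 37.2 kN·m/kg
Sample C ranks first.

sample C, M = 131 kN·m/kg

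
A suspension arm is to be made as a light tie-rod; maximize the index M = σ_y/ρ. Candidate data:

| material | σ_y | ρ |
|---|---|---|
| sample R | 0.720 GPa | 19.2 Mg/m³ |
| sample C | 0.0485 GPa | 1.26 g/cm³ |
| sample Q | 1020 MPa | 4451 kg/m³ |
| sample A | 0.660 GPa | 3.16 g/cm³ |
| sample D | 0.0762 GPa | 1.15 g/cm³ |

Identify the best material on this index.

sample Q

Putting every candidate on a common basis:
  sample R: σ_y = 720.0 MPa, ρ = 19200 kg/m³
  sample C: σ_y = 48.50 MPa, ρ = 1260 kg/m³
  sample Q: σ_y = 1020 MPa, ρ = 4451 kg/m³
  sample A: σ_y = 660.0 MPa, ρ = 3160 kg/m³
  sample D: σ_y = 76.20 MPa, ρ = 1150 kg/m³
  sample Q: M = 229 kN·m/kg
  sample A: M = 209 kN·m/kg
  sample D: M = 66.3 kN·m/kg
  sample C: M = 38.5 kN·m/kg
  sample R: M = 37.5 kN·m/kg
Highest index: sample Q.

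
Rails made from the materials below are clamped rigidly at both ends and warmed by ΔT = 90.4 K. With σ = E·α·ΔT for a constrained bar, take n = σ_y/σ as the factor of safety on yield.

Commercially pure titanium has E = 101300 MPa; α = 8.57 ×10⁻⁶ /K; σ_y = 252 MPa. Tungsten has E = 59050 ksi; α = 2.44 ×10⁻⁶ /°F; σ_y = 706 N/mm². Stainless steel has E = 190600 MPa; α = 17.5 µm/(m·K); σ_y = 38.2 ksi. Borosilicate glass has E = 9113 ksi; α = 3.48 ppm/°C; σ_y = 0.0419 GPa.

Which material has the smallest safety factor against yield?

stainless steel

With everything in SI (GPa, ×10⁻⁶/K, MPa):
  commercially pure titanium: E = 101.3, α = 8.57, σ_y = 252.0 → σ = 78.5 MPa, n = 3.21
  tungsten: E = 407.1, α = 4.39, σ_y = 706.0 → σ = 162 MPa, n = 4.37
  stainless steel: E = 190.6, α = 17.5, σ_y = 263.4 → σ = 302 MPa, n = 0.873
  borosilicate glass: E = 62.83, α = 3.48, σ_y = 41.90 → σ = 19.8 MPa, n = 2.12
The minimum is stainless steel at n = 0.873.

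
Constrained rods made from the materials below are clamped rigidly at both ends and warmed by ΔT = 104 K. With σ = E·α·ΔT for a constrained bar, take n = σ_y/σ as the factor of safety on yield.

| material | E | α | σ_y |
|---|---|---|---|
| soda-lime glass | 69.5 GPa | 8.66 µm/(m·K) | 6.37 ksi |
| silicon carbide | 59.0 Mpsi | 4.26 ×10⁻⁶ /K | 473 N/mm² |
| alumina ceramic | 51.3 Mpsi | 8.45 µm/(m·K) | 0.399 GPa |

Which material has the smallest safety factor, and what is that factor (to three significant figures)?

soda-lime glass, n = 0.702

Converting E to GPa, α to ×10⁻⁶/K, σ_y to MPa, then σ and n for each:
  soda-lime glass: E = 69.50, α = 8.66, σ_y = 43.92 → σ = 62.6 MPa, n = 0.702
  silicon carbide: E = 406.8, α = 4.26, σ_y = 473.0 → σ = 180 MPa, n = 2.62
  alumina ceramic: E = 353.7, α = 8.45, σ_y = 399.0 → σ = 311 MPa, n = 1.28
The minimum is soda-lime glass at n = 0.702.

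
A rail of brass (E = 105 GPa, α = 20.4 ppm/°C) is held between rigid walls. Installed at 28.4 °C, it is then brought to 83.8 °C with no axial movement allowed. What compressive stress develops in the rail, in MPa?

119 MPa

ΔT = 55.40 K. Constrained thermal stress σ = E·α·ΔT = 105.0×10³ MPa × 20.4×10⁻⁶ × 55.40 = 119 MPa (compressive).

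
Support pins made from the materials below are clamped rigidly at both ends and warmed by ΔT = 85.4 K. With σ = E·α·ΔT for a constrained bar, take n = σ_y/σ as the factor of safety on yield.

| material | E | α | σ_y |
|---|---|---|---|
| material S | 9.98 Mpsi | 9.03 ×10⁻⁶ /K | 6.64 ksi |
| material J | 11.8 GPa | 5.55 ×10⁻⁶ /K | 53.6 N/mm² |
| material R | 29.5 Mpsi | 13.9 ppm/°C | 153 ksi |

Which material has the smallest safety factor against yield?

material S

With everything in SI (GPa, ×10⁻⁶/K, MPa):
  material S: E = 68.81, α = 9.03, σ_y = 45.78 → σ = 53.1 MPa, n = 0.863
  material J: E = 11.80, α = 5.55, σ_y = 53.60 → σ = 5.59 MPa, n = 9.58
  material R: E = 203.4, α = 13.9, σ_y = 1055 → σ = 241 MPa, n = 4.37
The minimum is material S at n = 0.863.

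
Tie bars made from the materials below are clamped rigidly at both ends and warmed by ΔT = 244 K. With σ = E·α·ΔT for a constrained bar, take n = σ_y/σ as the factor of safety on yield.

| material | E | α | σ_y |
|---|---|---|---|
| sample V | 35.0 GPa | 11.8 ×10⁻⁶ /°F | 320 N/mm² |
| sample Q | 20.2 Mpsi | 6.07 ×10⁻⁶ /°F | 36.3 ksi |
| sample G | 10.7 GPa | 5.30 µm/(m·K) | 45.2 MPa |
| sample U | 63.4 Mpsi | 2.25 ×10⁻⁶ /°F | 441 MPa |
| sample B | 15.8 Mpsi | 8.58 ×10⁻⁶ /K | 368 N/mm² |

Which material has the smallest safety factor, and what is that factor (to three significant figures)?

sample Q, n = 0.674

With everything in SI (GPa, ×10⁻⁶/K, MPa):
  sample V: E = 35.00, α = 21.2, σ_y = 320.0 → σ = 181 MPa, n = 1.76
  sample Q: E = 139.3, α = 10.9, σ_y = 250.3 → σ = 371 MPa, n = 0.674
  sample G: E = 10.70, α = 5.30, σ_y = 45.20 → σ = 13.8 MPa, n = 3.27
  sample U: E = 437.1, α = 4.05, σ_y = 441.0 → σ = 432 MPa, n = 1.02
  sample B: E = 108.9, α = 8.58, σ_y = 368.0 → σ = 228 MPa, n = 1.61
The minimum is sample Q at n = 0.674.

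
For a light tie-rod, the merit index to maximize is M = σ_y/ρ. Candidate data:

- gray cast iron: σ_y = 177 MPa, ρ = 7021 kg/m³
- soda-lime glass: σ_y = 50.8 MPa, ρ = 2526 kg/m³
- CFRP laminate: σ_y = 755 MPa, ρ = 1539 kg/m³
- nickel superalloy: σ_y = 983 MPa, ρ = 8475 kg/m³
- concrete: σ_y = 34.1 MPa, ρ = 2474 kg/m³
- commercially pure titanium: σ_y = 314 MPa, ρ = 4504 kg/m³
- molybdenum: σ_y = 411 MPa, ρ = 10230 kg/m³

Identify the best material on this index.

CFRP laminate

Per-candidate index values:
  CFRP laminate: M = 491 kN·m/kg
  nickel superalloy: M = 116 kN·m/kg
  commercially pure titanium: M = 69.7 kN·m/kg
  molybdenum: M = 40.2 kN·m/kg
  gray cast iron: M = 25.2 kN·m/kg
  soda-lime glass: M = 20.1 kN·m/kg
  concrete: M = 13.8 kN·m/kg
Highest index: CFRP laminate.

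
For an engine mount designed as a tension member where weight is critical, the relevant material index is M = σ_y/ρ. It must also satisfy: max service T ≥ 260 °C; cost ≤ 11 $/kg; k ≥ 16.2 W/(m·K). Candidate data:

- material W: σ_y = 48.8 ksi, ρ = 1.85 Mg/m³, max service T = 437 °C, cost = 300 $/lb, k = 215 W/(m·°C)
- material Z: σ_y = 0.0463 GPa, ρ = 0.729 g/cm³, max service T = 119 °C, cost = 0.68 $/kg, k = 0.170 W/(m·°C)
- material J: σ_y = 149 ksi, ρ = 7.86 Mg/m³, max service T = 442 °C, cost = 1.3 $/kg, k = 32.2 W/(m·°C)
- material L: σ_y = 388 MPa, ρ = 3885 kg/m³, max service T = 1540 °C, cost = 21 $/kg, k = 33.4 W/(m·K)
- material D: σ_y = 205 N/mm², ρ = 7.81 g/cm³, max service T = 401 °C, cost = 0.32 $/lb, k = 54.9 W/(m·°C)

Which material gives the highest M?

Screen on constraints: max service T ≥ 260 °C; cost ≤ 11 $/kg; k ≥ 16.2 W/(m·K). Survivors: material J, material D.
Normalizing units and computing the index:
  material J: σ_y = 1027 MPa, ρ = 7860 kg/m³
  material D: σ_y = 205.0 MPa, ρ = 7810 kg/m³
  material J: M = 131 kN·m/kg
  material D: M = 26.2 kN·m/kg
Material J has the largest M.

material J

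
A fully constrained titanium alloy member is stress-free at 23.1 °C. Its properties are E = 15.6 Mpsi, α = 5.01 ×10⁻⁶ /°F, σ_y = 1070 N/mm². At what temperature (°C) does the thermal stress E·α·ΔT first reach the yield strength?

1130 °C

E = 15.6 Mpsi = 107.6 GPa.
α = 5.01×10⁻⁶/°F × 9/5 = 9.02×10⁻⁶/K.
σ_y = 1070 N/mm² = 1070 MPa.
E·α·ΔT = 1070 MPa ⇒ ΔT = 1070 / (107.6×10³ × 9.02×10⁻⁶) = 1103 K.
T = 23.1 + 1103 = 1126 °C.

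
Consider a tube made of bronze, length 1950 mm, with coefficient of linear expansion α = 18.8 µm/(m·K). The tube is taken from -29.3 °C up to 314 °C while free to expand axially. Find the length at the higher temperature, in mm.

1962.6 mm

ΔT = 314 − (-29.3) = 343.3 K.
ΔL = α·L₀·ΔT = 18.8×10⁻⁶ × 1950 mm × 343.3 K = 12.6 mm.
L = L₀ + ΔL = 1950 + 12.6 = 1962.6 mm.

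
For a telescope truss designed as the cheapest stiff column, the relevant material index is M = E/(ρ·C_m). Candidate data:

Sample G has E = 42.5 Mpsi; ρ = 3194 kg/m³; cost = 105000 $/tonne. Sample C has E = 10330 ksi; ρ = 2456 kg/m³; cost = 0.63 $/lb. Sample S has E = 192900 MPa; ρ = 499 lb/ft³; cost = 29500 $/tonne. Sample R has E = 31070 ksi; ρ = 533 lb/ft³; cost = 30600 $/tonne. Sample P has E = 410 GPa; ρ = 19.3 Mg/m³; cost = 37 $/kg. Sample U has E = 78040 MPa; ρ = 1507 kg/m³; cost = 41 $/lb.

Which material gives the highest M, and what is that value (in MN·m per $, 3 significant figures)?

Convert each candidate to consistent units, then evaluate M:
  sample G: E = 293.0 GPa, ρ = 3194 kg/m³, cost = 105.0 $/kg
  sample C: E = 71.22 GPa, ρ = 2456 kg/m³, cost = 1.389 $/kg
  sample S: E = 192.9 GPa, ρ = 7993 kg/m³, cost = 29.50 $/kg
  sample R: E = 214.2 GPa, ρ = 8538 kg/m³, cost = 30.60 $/kg
  sample P: E = 410.0 GPa, ρ = 19300 kg/m³, cost = 37.00 $/kg
  sample U: E = 78.04 GPa, ρ = 1507 kg/m³, cost = 90.39 $/kg
  sample C: M = 20.9 MN·m per $
  sample G: M = 0.874 MN·m per $
  sample R: M = 0.820 MN·m per $
  sample S: M = 0.818 MN·m per $
  sample P: M = 0.574 MN·m per $
  sample U: M = 0.573 MN·m per $
The maximum is for sample C.

sample C, M = 20.9 MN·m per $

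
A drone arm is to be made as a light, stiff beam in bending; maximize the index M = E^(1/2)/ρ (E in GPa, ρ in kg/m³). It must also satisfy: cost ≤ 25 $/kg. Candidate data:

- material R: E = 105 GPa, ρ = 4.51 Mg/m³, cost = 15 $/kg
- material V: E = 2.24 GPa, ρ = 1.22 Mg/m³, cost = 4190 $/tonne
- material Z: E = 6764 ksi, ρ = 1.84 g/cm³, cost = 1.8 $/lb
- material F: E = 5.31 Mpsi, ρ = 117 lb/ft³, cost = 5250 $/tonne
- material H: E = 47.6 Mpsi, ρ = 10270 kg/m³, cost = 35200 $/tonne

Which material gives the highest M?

Screen on constraints: cost ≤ 25 $/kg. Survivors: material R, material V, material Z, material F.
Putting every candidate on a common basis:
  material R: E = 105.0 GPa, ρ = 4510 kg/m³
  material V: E = 2.240 GPa, ρ = 1220 kg/m³
  material Z: E = 46.64 GPa, ρ = 1840 kg/m³
  material F: E = 36.61 GPa, ρ = 1874 kg/m³
  material Z: M = 3.71×10⁻³
  material F: M = 3.23×10⁻³
  material R: M = 2.27×10⁻³
  material V: M = 1.23×10⁻³
Material Z ranks first.

material Z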